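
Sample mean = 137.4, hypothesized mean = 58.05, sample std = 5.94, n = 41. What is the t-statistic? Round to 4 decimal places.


t = (xbar - mu0) / (s/sqrt(n))
xbar - mu0 = 137.4 - 58.05 = 79.35
sqrt(41) ≈ 6.40312424
s/sqrt(n) = 5.94 / 6.40312424 ≈ 0.92767215
t = 79.35 / 0.92767215 ≈ 85.536685

85.5367


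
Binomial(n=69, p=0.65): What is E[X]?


E[X] = n*p = 69 * 0.65 = 44.85

44.85


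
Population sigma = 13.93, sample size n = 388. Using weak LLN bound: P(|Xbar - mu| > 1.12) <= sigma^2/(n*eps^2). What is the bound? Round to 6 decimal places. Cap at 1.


bound = min(1, sigma^2/(n*eps^2))
sigma^2 = 13.93^2 = 194.0449
n*eps^2 = 388 * 1.12^2 = 388 * 1.2544 = 486.7072
sigma^2/(n*eps^2) = 194.0449 / 486.7072 ≈ 0.39868919

0.398689


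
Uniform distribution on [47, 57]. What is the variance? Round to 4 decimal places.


Var = (b-a)^2 / 12
(b-a)^2 = (57 - 47)^2 = 100
Var = 100/12 ≈ 8.333333

8.3333


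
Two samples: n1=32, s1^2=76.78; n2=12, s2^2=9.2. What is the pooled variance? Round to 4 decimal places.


sp^2 = ((n1-1)*s1^2 + (n2-1)*s2^2)/(n1+n2-2)
(n1-1)*s1^2 = 31 * 76.78 = 2380.18
(n2-1)*s2^2 = 11 * 9.2 = 101.2
numerator = 2380.18 + 101.2 = 2481.38
n1+n2-2 = 42
sp^2 = 2481.38 / 42 = 124069/2100 ≈ 59.080476

59.0805


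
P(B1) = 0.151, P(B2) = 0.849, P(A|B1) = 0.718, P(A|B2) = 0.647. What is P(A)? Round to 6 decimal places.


P(A) = P(A|B1)*P(B1) + P(A|B2)*P(B2)
P(A|B1)*P(B1) = 0.718 * 0.151 = 0.108418
P(A|B2)*P(B2) = 0.647 * 0.849 = 0.549303
P(A) = 0.108418 + 0.549303 = 0.657721

0.657721


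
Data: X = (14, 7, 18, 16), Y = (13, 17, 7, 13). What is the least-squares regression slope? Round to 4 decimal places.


b = sum((xi-xbar)(yi-ybar)) / sum((xi-xbar)^2)
n = 4, xbar = 55/4 = 13.75, ybar = 50/4 = 12.5
Sxy = sum((xi-xbar)(yi-ybar)) = -52.5
Sxx = sum((xi-xbar)^2) = 68.75
b = Sxy / Sxx = -42/55 ≈ -0.763636

-0.7636


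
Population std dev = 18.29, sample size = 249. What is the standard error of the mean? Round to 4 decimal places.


SE = sigma / sqrt(n)
sqrt(249) ≈ 15.779734
SE = 18.29 / 15.779734 ≈ 1.159082

1.1591


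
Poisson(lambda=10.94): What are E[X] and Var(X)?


E[X] = Var(X) = lambda = 10.94

10.94, 10.94


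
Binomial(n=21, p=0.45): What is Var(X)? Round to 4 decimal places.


Var = n*p*(1-p) = 21 * 0.45 * 0.55 = 5.1975

5.1975


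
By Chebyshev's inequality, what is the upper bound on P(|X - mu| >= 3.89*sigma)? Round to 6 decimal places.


P <= 1/k^2
k^2 = 3.89^2 = 15.1321
1/k^2 = 1 / 15.1321 ≈ 0.06608468

0.066085


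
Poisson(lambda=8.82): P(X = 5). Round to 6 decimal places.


P = e^(-lam) * lam^k / k!
e^(-8.82) ≈ 0.0001477484
lam^k = 8.82^5 ≈ 53375.619130
k! = 5! = 120
P = 0.0001477484 * 53375.619130 / 120 ≈ 0.065718

0.065718


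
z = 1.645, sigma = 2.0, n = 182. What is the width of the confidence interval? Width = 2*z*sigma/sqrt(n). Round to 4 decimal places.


width = 2*z*sigma/sqrt(n)
2*z*sigma = 2 * 1.645 * 2.0 = 6.58
sqrt(182) ≈ 13.490738
width = 6.58 / 13.490738 ≈ 0.487742

0.4877


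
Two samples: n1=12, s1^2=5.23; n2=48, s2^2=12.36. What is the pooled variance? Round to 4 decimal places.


sp^2 = ((n1-1)*s1^2 + (n2-1)*s2^2)/(n1+n2-2)
(n1-1)*s1^2 = 11 * 5.23 = 57.53
(n2-1)*s2^2 = 47 * 12.36 = 580.92
numerator = 57.53 + 580.92 = 638.45
n1+n2-2 = 58
sp^2 = 638.45 / 58 = 12769/1160 ≈ 11.007759

11.0078


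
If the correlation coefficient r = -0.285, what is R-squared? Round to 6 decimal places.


R^2 = r^2 = (-0.285)^2 = 0.081225

0.081225


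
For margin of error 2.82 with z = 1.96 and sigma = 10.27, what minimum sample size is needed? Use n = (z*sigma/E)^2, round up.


z*sigma/E = 1.96 * 10.27 / 2.82 = 50323/7050 ≈ 7.138014
(z*sigma/E)^2 ≈ 50.951246
round up: n = 51

51


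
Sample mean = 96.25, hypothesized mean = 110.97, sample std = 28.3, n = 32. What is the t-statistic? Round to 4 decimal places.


t = (xbar - mu0) / (s/sqrt(n))
xbar - mu0 = 96.25 - 110.97 = -14.72
sqrt(32) ≈ 5.65685425
s/sqrt(n) = 28.3 / 5.65685425 ≈ 5.00278048
t = -14.72 / 5.00278048 ≈ -2.942364

-2.9424


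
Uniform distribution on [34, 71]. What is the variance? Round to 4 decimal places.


Var = (b-a)^2 / 12
(b-a)^2 = (71 - 34)^2 = 1369
Var = 1369/12 ≈ 114.083333

114.0833


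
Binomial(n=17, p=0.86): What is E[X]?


E[X] = n*p = 17 * 0.86 = 14.62

14.62


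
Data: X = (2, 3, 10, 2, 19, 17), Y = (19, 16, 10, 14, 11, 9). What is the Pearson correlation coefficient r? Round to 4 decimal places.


r = sum((xi-xbar)(yi-ybar)) / sqrt(sum((xi-xbar)^2) * sum((yi-ybar)^2))
n = 6, xbar = 53/6 ≈ 8.833333, ybar = 79/6 ≈ 13.166667
Sxy = sum((xi-xbar)(yi-ybar)) = -731/6 ≈ -121.833333
Sxx = sum((xi-xbar)^2) = 1793/6 ≈ 298.833333
Syy = sum((yi-ybar)^2) = 449/6 ≈ 74.833333
sqrt(Sxx*Syy) ≈ 149.541614
r = Sxy / sqrt(Sxx*Syy) = -121.833333 / 149.541614 ≈ -0.814712

-0.8147


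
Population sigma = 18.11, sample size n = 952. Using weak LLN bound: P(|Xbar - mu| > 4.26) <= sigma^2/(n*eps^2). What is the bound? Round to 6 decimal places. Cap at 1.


bound = min(1, sigma^2/(n*eps^2))
sigma^2 = 18.11^2 = 327.9721
n*eps^2 = 952 * 4.26^2 = 952 * 18.1476 = 17276.5152
sigma^2/(n*eps^2) = 327.9721 / 17276.5152 ≈ 0.01898370

0.018984


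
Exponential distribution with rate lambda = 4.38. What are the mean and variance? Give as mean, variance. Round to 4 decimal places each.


mean = 1/lam, var = 1/lam^2
mean = 1 / 4.38 = 50/219 ≈ 0.228311
lam^2 = 4.38^2 = 19.1844
var = 1 / 19.1844 ≈ 0.052126

0.2283, 0.0521


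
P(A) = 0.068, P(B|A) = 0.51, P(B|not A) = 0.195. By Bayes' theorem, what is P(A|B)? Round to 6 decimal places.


P(A|B) = P(B|A)*P(A) / P(B), P(B) = P(B|A)*P(A) + P(B|not A)*P(not A)
P(B|A)*P(A) = 0.51 * 0.068 = 0.03468
P(B|not A)*P(not A) = 0.195 * 0.932 = 0.18174
P(B) = 0.03468 + 0.18174 = 0.21642
P(A|B) = 0.03468 / 0.21642 = 578/3607 ≈ 0.16024397

0.160244


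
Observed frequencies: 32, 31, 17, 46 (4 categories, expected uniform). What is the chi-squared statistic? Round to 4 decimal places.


chi2 = sum((O-E)^2/E), E = total/4
total = 126, E = 126/4 = 31.5
(32 - 31.5)^2 / 31.5 = 0.25 / 31.5 = 1/126 ≈ 0.007937
(31 - 31.5)^2 / 31.5 = 0.25 / 31.5 = 1/126 ≈ 0.007937
(17 - 31.5)^2 / 31.5 = 210.25 / 31.5 = 841/126 ≈ 6.674603
(46 - 31.5)^2 / 31.5 = 210.25 / 31.5 = 841/126 ≈ 6.674603
chi2 = 842/63 ≈ 13.365079

13.3651


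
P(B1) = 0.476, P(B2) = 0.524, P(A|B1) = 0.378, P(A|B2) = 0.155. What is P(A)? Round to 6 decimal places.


P(A) = P(A|B1)*P(B1) + P(A|B2)*P(B2)
P(A|B1)*P(B1) = 0.378 * 0.476 = 0.179928
P(A|B2)*P(B2) = 0.155 * 0.524 = 0.08122
P(A) = 0.179928 + 0.08122 = 0.261148

0.261148


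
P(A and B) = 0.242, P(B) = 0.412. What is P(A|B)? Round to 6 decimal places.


P(A|B) = P(A and B) / P(B) = 0.242 / 0.412 = 121/206 ≈ 0.58737864

0.587379


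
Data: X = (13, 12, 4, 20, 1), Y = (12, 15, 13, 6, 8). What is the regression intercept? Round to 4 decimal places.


a = ybar - b*xbar, where b = sum((xi-xbar)(yi-ybar)) / sum((xi-xbar)^2)
n = 5, xbar = 50/5 = 10, ybar = 54/5 = 10.8
Sxy = sum((xi-xbar)(yi-ybar)) = -24
Sxx = sum((xi-xbar)^2) = 230
b = Sxy / Sxx = -12/115 ≈ -0.104348
a = 10.8 - (-0.104348) * 10 = 1362/115 ≈ 11.843478

11.8435


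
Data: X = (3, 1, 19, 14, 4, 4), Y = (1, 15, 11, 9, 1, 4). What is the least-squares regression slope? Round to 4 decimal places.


b = sum((xi-xbar)(yi-ybar)) / sum((xi-xbar)^2)
n = 6, xbar = 45/6 = 7.5, ybar = 41/6 ≈ 6.833333
Sxy = sum((xi-xbar)(yi-ybar)) = 65.5
Sxx = sum((xi-xbar)^2) = 261.5
b = Sxy / Sxx = 131/523 ≈ 0.250478

0.2505


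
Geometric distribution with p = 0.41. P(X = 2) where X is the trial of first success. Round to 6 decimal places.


P = (1-p)^(k-1) * p
(1-p)^(k-1) = 0.59^1 = 0.59
P = 0.59 * 0.41 = 0.2419

0.241900


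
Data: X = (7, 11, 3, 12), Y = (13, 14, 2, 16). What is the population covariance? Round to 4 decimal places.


Cov = (1/n)*sum((xi-xbar)(yi-ybar))
n = 4, xbar = 33/4 = 8.25, ybar = 45/4 = 11.25
sum((xi-xbar)(yi-ybar)) = 71.75
Cov = 71.75 / 4 = 17.9375

17.9375


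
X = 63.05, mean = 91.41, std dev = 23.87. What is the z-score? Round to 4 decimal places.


z = (X - mu) / sigma
X - mu = 63.05 - 91.41 = -28.36
z = -28.36 / 23.87 = -2836/2387 ≈ -1.188102

-1.1881


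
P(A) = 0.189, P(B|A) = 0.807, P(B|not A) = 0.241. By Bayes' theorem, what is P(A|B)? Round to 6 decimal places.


P(A|B) = P(B|A)*P(A) / P(B), P(B) = P(B|A)*P(A) + P(B|not A)*P(not A)
P(B|A)*P(A) = 0.807 * 0.189 = 0.152523
P(B|not A)*P(not A) = 0.241 * 0.811 = 0.195451
P(B) = 0.152523 + 0.195451 = 0.347974
P(A|B) = 0.152523 / 0.347974 ≈ 0.43831723

0.438317


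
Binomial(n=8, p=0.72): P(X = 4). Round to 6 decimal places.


P = C(n,k) * p^k * (1-p)^(n-k)
C(8,4) = 70
p^k = 0.72^4 ≈ 0.2687386
(1-p)^(n-k) = 0.28^4 = 0.00614656
P = 70 * 0.2687386 * 0.00614656 ≈ 0.115627

0.115627


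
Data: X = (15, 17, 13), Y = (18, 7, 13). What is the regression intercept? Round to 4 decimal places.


a = ybar - b*xbar, where b = sum((xi-xbar)(yi-ybar)) / sum((xi-xbar)^2)
n = 3, xbar = 45/3 = 15, ybar = 38/3 ≈ 12.666667
Sxy = sum((xi-xbar)(yi-ybar)) = -12
Sxx = sum((xi-xbar)^2) = 8
b = Sxy / Sxx = -1.5
a = 12.666667 - (-1.5) * 15 = 211/6 ≈ 35.166667

35.1667


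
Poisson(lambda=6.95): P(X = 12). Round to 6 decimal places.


P = e^(-lam) * lam^k / k!
e^(-6.95) ≈ 0.0009586352
lam^k = 6.95^12 ≈ 12700407479.806906
k! = 12! = 479001600
P = 0.0009586352 * 12700407479.806906 / 479001600 ≈ 0.025418

0.025418


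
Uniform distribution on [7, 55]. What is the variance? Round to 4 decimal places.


Var = (b-a)^2 / 12
(b-a)^2 = (55 - 7)^2 = 2304
Var = 2304/12 = 192

192.0000


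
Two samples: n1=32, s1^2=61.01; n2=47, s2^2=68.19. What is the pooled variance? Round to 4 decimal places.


sp^2 = ((n1-1)*s1^2 + (n2-1)*s2^2)/(n1+n2-2)
(n1-1)*s1^2 = 31 * 61.01 = 1891.31
(n2-1)*s2^2 = 46 * 68.19 = 3136.74
numerator = 1891.31 + 3136.74 = 5028.05
n1+n2-2 = 77
sp^2 = 5028.05 / 77 = 100561/1540 ≈ 65.299351

65.2994


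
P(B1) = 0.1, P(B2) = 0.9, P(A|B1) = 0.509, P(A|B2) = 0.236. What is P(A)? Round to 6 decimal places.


P(A) = P(A|B1)*P(B1) + P(A|B2)*P(B2)
P(A|B1)*P(B1) = 0.509 * 0.1 = 0.0509
P(A|B2)*P(B2) = 0.236 * 0.9 = 0.2124
P(A) = 0.0509 + 0.2124 = 0.2633

0.263300


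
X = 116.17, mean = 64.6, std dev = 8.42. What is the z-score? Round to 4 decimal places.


z = (X - mu) / sigma
X - mu = 116.17 - 64.6 = 51.57
z = 51.57 / 8.42 = 5157/842 ≈ 6.124703

6.1247


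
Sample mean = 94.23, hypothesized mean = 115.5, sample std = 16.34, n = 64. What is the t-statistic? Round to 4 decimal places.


t = (xbar - mu0) / (s/sqrt(n))
xbar - mu0 = 94.23 - 115.5 = -21.27
sqrt(64) = 8
s/sqrt(n) = 16.34 / 8 = 2.0425
t = -21.27 / 2.0425 = -8508/817 ≈ -10.413709

-10.4137


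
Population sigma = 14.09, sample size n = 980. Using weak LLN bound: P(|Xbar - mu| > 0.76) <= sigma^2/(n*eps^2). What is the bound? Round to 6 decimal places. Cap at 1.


bound = min(1, sigma^2/(n*eps^2))
sigma^2 = 14.09^2 = 198.5281
n*eps^2 = 980 * 0.76^2 = 980 * 0.5776 = 566.048
sigma^2/(n*eps^2) = 198.5281 / 566.048 ≈ 0.35072662

0.350727


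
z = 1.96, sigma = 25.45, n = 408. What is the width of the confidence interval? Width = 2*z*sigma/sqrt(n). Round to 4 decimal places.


width = 2*z*sigma/sqrt(n)
2*z*sigma = 2 * 1.96 * 25.45 = 99.764
sqrt(408) ≈ 20.199010
width = 99.764 / 20.199010 ≈ 4.939054

4.9391


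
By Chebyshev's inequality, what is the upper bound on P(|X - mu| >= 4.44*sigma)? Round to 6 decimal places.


P <= 1/k^2
k^2 = 4.44^2 = 19.7136
1/k^2 = 1 / 19.7136 ≈ 0.05072640

0.050726


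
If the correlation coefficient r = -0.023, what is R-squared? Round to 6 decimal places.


R^2 = r^2 = (-0.023)^2 = 0.000529

0.000529


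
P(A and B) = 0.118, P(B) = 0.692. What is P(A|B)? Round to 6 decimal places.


P(A|B) = P(A and B) / P(B) = 0.118 / 0.692 = 59/346 ≈ 0.17052023

0.170520


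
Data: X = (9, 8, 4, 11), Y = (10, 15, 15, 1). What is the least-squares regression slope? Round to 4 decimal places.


b = sum((xi-xbar)(yi-ybar)) / sum((xi-xbar)^2)
n = 4, xbar = 32/4 = 8, ybar = 41/4 = 10.25
Sxy = sum((xi-xbar)(yi-ybar)) = -47
Sxx = sum((xi-xbar)^2) = 26
b = Sxy / Sxx = -47/26 ≈ -1.807692

-1.8077


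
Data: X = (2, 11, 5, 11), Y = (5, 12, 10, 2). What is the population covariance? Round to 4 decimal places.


Cov = (1/n)*sum((xi-xbar)(yi-ybar))
n = 4, xbar = 29/4 = 7.25, ybar = 29/4 = 7.25
sum((xi-xbar)(yi-ybar)) = 3.75
Cov = 3.75 / 4 = 0.9375

0.9375


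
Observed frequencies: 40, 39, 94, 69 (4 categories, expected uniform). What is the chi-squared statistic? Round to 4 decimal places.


chi2 = sum((O-E)^2/E), E = total/4
total = 242, E = 242/4 = 60.5
(40 - 60.5)^2 / 60.5 = 420.25 / 60.5 = 1681/242 ≈ 6.946281
(39 - 60.5)^2 / 60.5 = 462.25 / 60.5 = 1849/242 ≈ 7.640496
(94 - 60.5)^2 / 60.5 = 1122.25 / 60.5 = 4489/242 ≈ 18.549587
(69 - 60.5)^2 / 60.5 = 72.25 / 60.5 = 289/242 ≈ 1.194215
chi2 = 4154/121 ≈ 34.330579

34.3306


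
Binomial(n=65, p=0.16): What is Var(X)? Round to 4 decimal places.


Var = n*p*(1-p) = 65 * 0.16 * 0.84 = 8.736

8.7360


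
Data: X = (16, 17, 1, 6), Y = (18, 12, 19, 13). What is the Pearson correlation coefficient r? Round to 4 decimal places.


r = sum((xi-xbar)(yi-ybar)) / sqrt(sum((xi-xbar)^2) * sum((yi-ybar)^2))
n = 4, xbar = 40/4 = 10, ybar = 62/4 = 15.5
Sxy = sum((xi-xbar)(yi-ybar)) = -31
Sxx = sum((xi-xbar)^2) = 182
Syy = sum((yi-ybar)^2) = 37
sqrt(Sxx*Syy) ≈ 82.060953
r = Sxy / sqrt(Sxx*Syy) = -31 / 82.060953 ≈ -0.377768

-0.3778


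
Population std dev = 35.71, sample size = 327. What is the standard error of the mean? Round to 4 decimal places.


SE = sigma / sqrt(n)
sqrt(327) ≈ 18.083141
SE = 35.71 / 18.083141 ≈ 1.974768

1.9748


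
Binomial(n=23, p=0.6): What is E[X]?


E[X] = n*p = 23 * 0.6 = 13.8

13.8


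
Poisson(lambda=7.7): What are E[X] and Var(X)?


E[X] = Var(X) = lambda = 7.7

7.7, 7.7


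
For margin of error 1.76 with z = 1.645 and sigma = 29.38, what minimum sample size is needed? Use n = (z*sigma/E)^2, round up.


z*sigma/E = 1.645 * 29.38 / 1.76 ≈ 27.460284
(z*sigma/E)^2 ≈ 754.067202
round up: n = 755

755


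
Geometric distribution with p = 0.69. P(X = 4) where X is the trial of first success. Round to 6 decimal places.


P = (1-p)^(k-1) * p
(1-p)^(k-1) = 0.31^3 = 0.029791
P = 0.029791 * 0.69 = 0.02055579

0.020556


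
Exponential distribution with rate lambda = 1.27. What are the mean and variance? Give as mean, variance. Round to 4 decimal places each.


mean = 1/lam, var = 1/lam^2
mean = 1 / 1.27 = 100/127 ≈ 0.787402
lam^2 = 1.27^2 = 1.6129
var = 1 / 1.6129 ≈ 0.620001

0.7874, 0.6200


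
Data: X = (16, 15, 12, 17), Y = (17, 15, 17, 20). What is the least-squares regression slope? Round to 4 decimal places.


b = sum((xi-xbar)(yi-ybar)) / sum((xi-xbar)^2)
n = 4, xbar = 60/4 = 15, ybar = 69/4 = 17.25
Sxy = sum((xi-xbar)(yi-ybar)) = 6
Sxx = sum((xi-xbar)^2) = 14
b = Sxy / Sxx = 3/7 ≈ 0.428571

0.4286


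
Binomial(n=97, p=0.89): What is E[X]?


E[X] = n*p = 97 * 0.89 = 86.33

86.33


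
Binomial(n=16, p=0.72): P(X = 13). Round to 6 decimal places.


P = C(n,k) * p^k * (1-p)^(n-k)
C(16,13) = 560
p^k = 0.72^13 ≈ 0.01397406
(1-p)^(n-k) = 0.28^3 = 0.021952
P = 560 * 0.01397406 * 0.021952 ≈ 0.171785

0.171785


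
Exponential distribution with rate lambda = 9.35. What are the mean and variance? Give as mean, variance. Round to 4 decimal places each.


mean = 1/lam, var = 1/lam^2
mean = 1 / 9.35 = 20/187 ≈ 0.106952
lam^2 = 9.35^2 = 87.4225
var = 1 / 87.4225 ≈ 0.011439

0.1070, 0.0114


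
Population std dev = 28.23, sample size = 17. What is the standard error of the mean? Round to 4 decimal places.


SE = sigma / sqrt(n)
sqrt(17) ≈ 4.123106
SE = 28.23 / 4.123106 ≈ 6.846781

6.8468


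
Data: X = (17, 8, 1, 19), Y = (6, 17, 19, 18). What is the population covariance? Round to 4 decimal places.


Cov = (1/n)*sum((xi-xbar)(yi-ybar))
n = 4, xbar = 45/4 = 11.25, ybar = 60/4 = 15
sum((xi-xbar)(yi-ybar)) = -76
Cov = -76 / 4 = -19

-19.0000


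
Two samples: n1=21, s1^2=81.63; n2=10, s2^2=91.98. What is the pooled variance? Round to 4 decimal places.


sp^2 = ((n1-1)*s1^2 + (n2-1)*s2^2)/(n1+n2-2)
(n1-1)*s1^2 = 20 * 81.63 = 1632.6
(n2-1)*s2^2 = 9 * 91.98 = 827.82
numerator = 1632.6 + 827.82 = 2460.42
n1+n2-2 = 29
sp^2 = 2460.42 / 29 = 123021/1450 ≈ 84.842069

84.8421


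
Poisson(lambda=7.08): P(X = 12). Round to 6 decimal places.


P = e^(-lam) * lam^k / k!
e^(-7.08) ≈ 0.0008417731
lam^k = 7.08^12 ≈ 15863502898.301416
k! = 12! = 479001600
P = 0.0008417731 * 15863502898.301416 / 479001600 ≈ 0.027878

0.027878


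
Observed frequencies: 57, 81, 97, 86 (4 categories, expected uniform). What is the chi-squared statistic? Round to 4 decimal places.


chi2 = sum((O-E)^2/E), E = total/4
total = 321, E = 321/4 = 80.25
(57 - 80.25)^2 / 80.25 = 540.5625 / 80.25 = 2883/428 ≈ 6.735981
(81 - 80.25)^2 / 80.25 = 0.5625 / 80.25 = 3/428 ≈ 0.007009
(97 - 80.25)^2 / 80.25 = 280.5625 / 80.25 = 4489/1284 ≈ 3.496106
(86 - 80.25)^2 / 80.25 = 33.0625 / 80.25 = 529/1284 ≈ 0.411994
chi2 = 3419/321 ≈ 10.651090

10.6511


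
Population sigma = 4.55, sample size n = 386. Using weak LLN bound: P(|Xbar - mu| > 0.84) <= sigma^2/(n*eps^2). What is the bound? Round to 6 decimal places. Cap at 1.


bound = min(1, sigma^2/(n*eps^2))
sigma^2 = 4.55^2 = 20.7025
n*eps^2 = 386 * 0.84^2 = 386 * 0.7056 = 272.3616
sigma^2/(n*eps^2) = 20.7025 / 272.3616 ≈ 0.07601108

0.076011


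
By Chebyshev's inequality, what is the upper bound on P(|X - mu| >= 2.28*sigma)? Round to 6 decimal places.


P <= 1/k^2
k^2 = 2.28^2 = 5.1984
1/k^2 = 1 / 5.1984 = 625/3249 ≈ 0.19236688

0.192367


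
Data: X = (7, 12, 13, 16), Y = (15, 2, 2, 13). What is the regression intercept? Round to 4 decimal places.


a = ybar - b*xbar, where b = sum((xi-xbar)(yi-ybar)) / sum((xi-xbar)^2)
n = 4, xbar = 48/4 = 12, ybar = 32/4 = 8
Sxy = sum((xi-xbar)(yi-ybar)) = -21
Sxx = sum((xi-xbar)^2) = 42
b = Sxy / Sxx = -0.5
a = 8 - (-0.5) * 12 = 14

14.0000


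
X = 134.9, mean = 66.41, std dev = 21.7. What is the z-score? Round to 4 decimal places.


z = (X - mu) / sigma
X - mu = 134.9 - 66.41 = 68.49
z = 68.49 / 21.7 = 6849/2170 ≈ 3.156221

3.1562


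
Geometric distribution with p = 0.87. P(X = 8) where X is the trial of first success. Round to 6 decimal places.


P = (1-p)^(k-1) * p
(1-p)^(k-1) = 0.13^7 ≈ 0.0000006274852
P = 0.0000006274852 * 0.87 ≈ 0.0000005459121

0.000001


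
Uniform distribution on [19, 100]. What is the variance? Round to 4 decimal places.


Var = (b-a)^2 / 12
(b-a)^2 = (100 - 19)^2 = 6561
Var = 6561/12 = 546.75

546.7500


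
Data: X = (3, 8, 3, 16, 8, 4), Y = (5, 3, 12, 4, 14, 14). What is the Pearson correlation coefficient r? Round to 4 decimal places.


r = sum((xi-xbar)(yi-ybar)) / sqrt(sum((xi-xbar)^2) * sum((yi-ybar)^2))
n = 6, xbar = 42/6 = 7, ybar = 52/6 = 26/3 ≈ 8.666667
Sxy = sum((xi-xbar)(yi-ybar)) = -57
Sxx = sum((xi-xbar)^2) = 124
Syy = sum((yi-ybar)^2) = 406/3 ≈ 135.333333
sqrt(Sxx*Syy) ≈ 129.542786
r = Sxy / sqrt(Sxx*Syy) = -57 / 129.542786 ≈ -0.440009

-0.4400


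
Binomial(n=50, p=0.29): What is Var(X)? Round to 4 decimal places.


Var = n*p*(1-p) = 50 * 0.29 * 0.71 = 10.295

10.2950


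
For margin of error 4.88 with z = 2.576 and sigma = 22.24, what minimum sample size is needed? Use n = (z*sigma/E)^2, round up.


z*sigma/E = 2.576 * 22.24 / 4.88 = 89516/7625 ≈ 11.739803
(z*sigma/E)^2 ≈ 137.822981
round up: n = 138

138


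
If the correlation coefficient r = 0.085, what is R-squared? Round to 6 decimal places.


R^2 = r^2 = (0.085)^2 = 0.007225

0.007225


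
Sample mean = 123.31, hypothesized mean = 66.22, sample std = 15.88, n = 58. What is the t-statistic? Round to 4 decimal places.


t = (xbar - mu0) / (s/sqrt(n))
xbar - mu0 = 123.31 - 66.22 = 57.09
sqrt(58) ≈ 7.61577311
s/sqrt(n) = 15.88 / 7.61577311 ≈ 2.08514615
t = 57.09 / 2.08514615 ≈ 27.379376

27.3794


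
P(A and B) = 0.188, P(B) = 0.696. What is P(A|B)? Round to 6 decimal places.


P(A|B) = P(A and B) / P(B) = 0.188 / 0.696 = 47/174 ≈ 0.27011494

0.270115


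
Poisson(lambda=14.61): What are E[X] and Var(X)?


E[X] = Var(X) = lambda = 14.61

14.61, 14.61


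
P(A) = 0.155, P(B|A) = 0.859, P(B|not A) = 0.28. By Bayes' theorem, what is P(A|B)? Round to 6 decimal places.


P(A|B) = P(B|A)*P(A) / P(B), P(B) = P(B|A)*P(A) + P(B|not A)*P(not A)
P(B|A)*P(A) = 0.859 * 0.155 = 0.133145
P(B|not A)*P(not A) = 0.28 * 0.845 = 0.2366
P(B) = 0.133145 + 0.2366 = 0.369745
P(A|B) = 0.133145 / 0.369745 ≈ 0.36009953

0.360100


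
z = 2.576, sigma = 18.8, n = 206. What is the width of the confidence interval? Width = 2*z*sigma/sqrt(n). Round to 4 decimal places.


width = 2*z*sigma/sqrt(n)
2*z*sigma = 2 * 2.576 * 18.8 = 96.8576
sqrt(206) ≈ 14.352700
width = 96.8576 / 14.352700 ≈ 6.748389

6.7484


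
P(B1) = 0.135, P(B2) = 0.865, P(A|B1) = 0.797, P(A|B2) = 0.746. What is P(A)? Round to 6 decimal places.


P(A) = P(A|B1)*P(B1) + P(A|B2)*P(B2)
P(A|B1)*P(B1) = 0.797 * 0.135 = 0.107595
P(A|B2)*P(B2) = 0.746 * 0.865 = 0.64529
P(A) = 0.107595 + 0.64529 = 0.752885

0.752885


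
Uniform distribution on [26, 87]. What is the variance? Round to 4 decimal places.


Var = (b-a)^2 / 12
(b-a)^2 = (87 - 26)^2 = 3721
Var = 3721/12 ≈ 310.083333

310.0833


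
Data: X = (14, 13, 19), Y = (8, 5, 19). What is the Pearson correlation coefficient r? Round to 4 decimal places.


r = sum((xi-xbar)(yi-ybar)) / sqrt(sum((xi-xbar)^2) * sum((yi-ybar)^2))
n = 3, xbar = 46/3 ≈ 15.333333, ybar = 32/3 ≈ 10.666667
Sxy = sum((xi-xbar)(yi-ybar)) = 142/3 ≈ 47.333333
Sxx = sum((xi-xbar)^2) = 62/3 ≈ 20.666667
Syy = sum((yi-ybar)^2) = 326/3 ≈ 108.666667
sqrt(Sxx*Syy) ≈ 47.389638
r = Sxy / sqrt(Sxx*Syy) = 47.333333 / 47.389638 ≈ 0.998812

0.9988


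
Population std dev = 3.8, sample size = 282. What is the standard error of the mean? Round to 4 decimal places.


SE = sigma / sqrt(n)
sqrt(282) ≈ 16.792856
SE = 3.8 / 16.792856 ≈ 0.226287

0.2263


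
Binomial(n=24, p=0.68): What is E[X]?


E[X] = n*p = 24 * 0.68 = 16.32

16.32


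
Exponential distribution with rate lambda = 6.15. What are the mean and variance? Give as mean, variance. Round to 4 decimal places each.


mean = 1/lam, var = 1/lam^2
mean = 1 / 6.15 = 20/123 ≈ 0.162602
lam^2 = 6.15^2 = 37.8225
var = 1 / 37.8225 ≈ 0.026439

0.1626, 0.0264


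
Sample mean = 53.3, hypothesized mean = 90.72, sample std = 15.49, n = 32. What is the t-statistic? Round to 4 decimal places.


t = (xbar - mu0) / (s/sqrt(n))
xbar - mu0 = 53.3 - 90.72 = -37.42
sqrt(32) ≈ 5.65685425
s/sqrt(n) = 15.49 / 5.65685425 ≈ 2.73827101
t = -37.42 / 2.73827101 ≈ -13.665558

-13.6656


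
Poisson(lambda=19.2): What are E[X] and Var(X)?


E[X] = Var(X) = lambda = 19.2

19.2, 19.2


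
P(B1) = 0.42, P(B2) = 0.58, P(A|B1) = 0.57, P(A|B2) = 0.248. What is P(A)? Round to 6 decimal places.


P(A) = P(A|B1)*P(B1) + P(A|B2)*P(B2)
P(A|B1)*P(B1) = 0.57 * 0.42 = 0.2394
P(A|B2)*P(B2) = 0.248 * 0.58 = 0.14384
P(A) = 0.2394 + 0.14384 = 0.38324

0.383240


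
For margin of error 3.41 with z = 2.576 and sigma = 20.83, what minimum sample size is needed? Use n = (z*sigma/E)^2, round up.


z*sigma/E = 2.576 * 20.83 / 3.41 ≈ 15.735507
(z*sigma/E)^2 ≈ 247.606191
round up: n = 248

248


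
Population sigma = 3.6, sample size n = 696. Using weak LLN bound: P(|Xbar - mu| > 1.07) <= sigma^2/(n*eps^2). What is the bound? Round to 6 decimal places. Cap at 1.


bound = min(1, sigma^2/(n*eps^2))
sigma^2 = 3.6^2 = 12.96
n*eps^2 = 696 * 1.07^2 = 696 * 1.1449 = 796.8504
sigma^2/(n*eps^2) = 12.96 / 796.8504 ≈ 0.01626403

0.016264


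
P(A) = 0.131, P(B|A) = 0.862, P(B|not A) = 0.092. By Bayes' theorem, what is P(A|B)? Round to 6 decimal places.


P(A|B) = P(B|A)*P(A) / P(B), P(B) = P(B|A)*P(A) + P(B|not A)*P(not A)
P(B|A)*P(A) = 0.862 * 0.131 = 0.112922
P(B|not A)*P(not A) = 0.092 * 0.869 = 0.079948
P(B) = 0.112922 + 0.079948 = 0.19287
P(A|B) = 0.112922 / 0.19287 ≈ 0.58548245

0.585482


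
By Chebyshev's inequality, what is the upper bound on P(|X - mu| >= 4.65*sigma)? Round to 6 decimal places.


P <= 1/k^2
k^2 = 4.65^2 = 21.6225
1/k^2 = 1 / 21.6225 = 400/8649 ≈ 0.04624812

0.046248


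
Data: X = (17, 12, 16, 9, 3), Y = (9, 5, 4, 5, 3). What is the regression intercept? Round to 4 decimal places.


a = ybar - b*xbar, where b = sum((xi-xbar)(yi-ybar)) / sum((xi-xbar)^2)
n = 5, xbar = 57/5 = 11.4, ybar = 26/5 = 5.2
Sxy = sum((xi-xbar)(yi-ybar)) = 34.6
Sxx = sum((xi-xbar)^2) = 129.2
b = Sxy / Sxx = 173/646 ≈ 0.267802
a = 5.2 - 0.267802 * 11.4 = 73/34 ≈ 2.147059

2.1471


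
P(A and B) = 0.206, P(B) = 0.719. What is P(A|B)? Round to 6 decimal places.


P(A|B) = P(A and B) / P(B) = 0.206 / 0.719 = 206/719 ≈ 0.28650904

0.286509


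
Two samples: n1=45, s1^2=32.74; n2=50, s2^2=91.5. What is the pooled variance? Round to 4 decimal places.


sp^2 = ((n1-1)*s1^2 + (n2-1)*s2^2)/(n1+n2-2)
(n1-1)*s1^2 = 44 * 32.74 = 1440.56
(n2-1)*s2^2 = 49 * 91.5 = 4483.5
numerator = 1440.56 + 4483.5 = 5924.06
n1+n2-2 = 93
sp^2 = 5924.06 / 93 = 296203/4650 ≈ 63.699570

63.6996


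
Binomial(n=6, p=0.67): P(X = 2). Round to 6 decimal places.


P = C(n,k) * p^k * (1-p)^(n-k)
C(6,2) = 15
p^k = 0.67^2 = 0.4489
(1-p)^(n-k) = 0.33^4 = 0.01185921
P = 15 * 0.4489 * 0.01185921 ≈ 0.079854

0.079854


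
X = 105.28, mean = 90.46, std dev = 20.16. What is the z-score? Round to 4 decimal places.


z = (X - mu) / sigma
X - mu = 105.28 - 90.46 = 14.82
z = 14.82 / 20.16 = 247/336 ≈ 0.735119

0.7351


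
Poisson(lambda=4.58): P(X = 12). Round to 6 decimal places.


P = e^(-lam) * lam^k / k!
e^(-4.58) ≈ 0.01025490
lam^k = 4.58^12 ≈ 85189434.637938
k! = 12! = 479001600
P = 0.01025490 * 85189434.637938 / 479001600 ≈ 0.001824

0.001824


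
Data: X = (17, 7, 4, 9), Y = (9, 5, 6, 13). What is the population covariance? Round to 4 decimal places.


Cov = (1/n)*sum((xi-xbar)(yi-ybar))
n = 4, xbar = 37/4 = 9.25, ybar = 33/4 = 8.25
sum((xi-xbar)(yi-ybar)) = 23.75
Cov = 23.75 / 4 = 5.9375

5.9375


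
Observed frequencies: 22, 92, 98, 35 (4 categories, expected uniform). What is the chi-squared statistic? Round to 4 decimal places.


chi2 = sum((O-E)^2/E), E = total/4
total = 247, E = 247/4 = 61.75
(22 - 61.75)^2 / 61.75 = 1580.0625 / 61.75 = 25281/988 ≈ 25.588057
(92 - 61.75)^2 / 61.75 = 915.0625 / 61.75 = 14641/988 ≈ 14.818826
(98 - 61.75)^2 / 61.75 = 1314.0625 / 61.75 = 21025/988 ≈ 21.280364
(35 - 61.75)^2 / 61.75 = 715.5625 / 61.75 = 11449/988 ≈ 11.588057
chi2 = 18099/247 ≈ 73.275304

73.2753


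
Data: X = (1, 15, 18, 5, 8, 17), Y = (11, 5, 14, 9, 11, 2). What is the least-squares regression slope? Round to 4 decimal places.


b = sum((xi-xbar)(yi-ybar)) / sum((xi-xbar)^2)
n = 6, xbar = 64/6 = 32/3 ≈ 10.666667, ybar = 52/6 = 26/3 ≈ 8.666667
Sxy = sum((xi-xbar)(yi-ybar)) = -149/3 ≈ -49.666667
Sxx = sum((xi-xbar)^2) = 736/3 ≈ 245.333333
b = Sxy / Sxx = -149/736 ≈ -0.202446

-0.2024


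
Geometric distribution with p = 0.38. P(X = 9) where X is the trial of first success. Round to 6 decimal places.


P = (1-p)^(k-1) * p
(1-p)^(k-1) = 0.62^8 ≈ 0.02183401
P = 0.02183401 * 0.38 ≈ 0.008296924

0.008297


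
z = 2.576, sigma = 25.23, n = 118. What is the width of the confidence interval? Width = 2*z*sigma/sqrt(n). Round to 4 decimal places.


width = 2*z*sigma/sqrt(n)
2*z*sigma = 2 * 2.576 * 25.23 = 129.98496
sqrt(118) ≈ 10.862780
width = 129.98496 / 10.862780 ≈ 11.966085

11.9661


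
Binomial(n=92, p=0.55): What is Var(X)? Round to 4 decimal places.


Var = n*p*(1-p) = 92 * 0.55 * 0.45 = 22.77

22.7700


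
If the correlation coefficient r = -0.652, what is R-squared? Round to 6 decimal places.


R^2 = r^2 = (-0.652)^2 = 0.425104

0.425104


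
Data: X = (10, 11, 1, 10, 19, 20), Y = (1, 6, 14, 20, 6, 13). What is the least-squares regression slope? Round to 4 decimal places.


b = sum((xi-xbar)(yi-ybar)) / sum((xi-xbar)^2)
n = 6, xbar = 71/6 ≈ 11.833333, ybar = 60/6 = 10
Sxy = sum((xi-xbar)(yi-ybar)) = -46
Sxx = sum((xi-xbar)^2) = 1457/6 ≈ 242.833333
b = Sxy / Sxx = -276/1457 ≈ -0.189430

-0.1894


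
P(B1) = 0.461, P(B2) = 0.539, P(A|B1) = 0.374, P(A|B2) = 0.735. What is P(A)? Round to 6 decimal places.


P(A) = P(A|B1)*P(B1) + P(A|B2)*P(B2)
P(A|B1)*P(B1) = 0.374 * 0.461 = 0.172414
P(A|B2)*P(B2) = 0.735 * 0.539 = 0.396165
P(A) = 0.172414 + 0.396165 = 0.568579

0.568579


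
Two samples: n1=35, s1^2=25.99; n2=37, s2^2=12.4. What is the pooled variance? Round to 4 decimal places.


sp^2 = ((n1-1)*s1^2 + (n2-1)*s2^2)/(n1+n2-2)
(n1-1)*s1^2 = 34 * 25.99 = 883.66
(n2-1)*s2^2 = 36 * 12.4 = 446.4
numerator = 883.66 + 446.4 = 1330.06
n1+n2-2 = 70
sp^2 = 1330.06 / 70 = 66503/3500 ≈ 19.000857

19.0009


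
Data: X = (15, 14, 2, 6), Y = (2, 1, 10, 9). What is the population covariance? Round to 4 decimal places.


Cov = (1/n)*sum((xi-xbar)(yi-ybar))
n = 4, xbar = 37/4 = 9.25, ybar = 22/4 = 5.5
sum((xi-xbar)(yi-ybar)) = -85.5
Cov = -85.5 / 4 = -21.375

-21.3750


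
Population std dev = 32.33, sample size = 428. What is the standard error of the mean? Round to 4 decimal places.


SE = sigma / sqrt(n)
sqrt(428) ≈ 20.688161
SE = 32.33 / 20.688161 ≈ 1.562730

1.5627


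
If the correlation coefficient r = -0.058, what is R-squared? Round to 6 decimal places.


R^2 = r^2 = (-0.058)^2 = 0.003364

0.003364


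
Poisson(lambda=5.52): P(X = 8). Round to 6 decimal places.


P = e^(-lam) * lam^k / k!
e^(-5.52) ≈ 0.004005848
lam^k = 5.52^8 ≈ 862010.630824
k! = 8! = 40320
P = 0.004005848 * 862010.630824 / 40320 ≈ 0.085642

0.085642


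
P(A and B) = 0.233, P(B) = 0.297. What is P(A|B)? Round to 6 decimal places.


P(A|B) = P(A and B) / P(B) = 0.233 / 0.297 = 233/297 ≈ 0.78451178

0.784512


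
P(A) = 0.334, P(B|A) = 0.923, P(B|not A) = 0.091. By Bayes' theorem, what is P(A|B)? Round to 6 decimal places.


P(A|B) = P(B|A)*P(A) / P(B), P(B) = P(B|A)*P(A) + P(B|not A)*P(not A)
P(B|A)*P(A) = 0.923 * 0.334 = 0.308282
P(B|not A)*P(not A) = 0.091 * 0.666 = 0.060606
P(B) = 0.308282 + 0.060606 = 0.368888
P(A|B) = 0.308282 / 0.368888 ≈ 0.83570623

0.835706


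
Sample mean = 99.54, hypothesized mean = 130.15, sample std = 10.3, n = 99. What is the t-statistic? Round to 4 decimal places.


t = (xbar - mu0) / (s/sqrt(n))
xbar - mu0 = 99.54 - 130.15 = -30.61
sqrt(99) ≈ 9.94987437
s/sqrt(n) = 10.3 / 9.94987437 ≈ 1.03518895
t = -30.61 / 1.03518895 ≈ -29.569481

-29.5695


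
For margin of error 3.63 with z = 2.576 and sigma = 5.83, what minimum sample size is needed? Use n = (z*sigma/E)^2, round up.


z*sigma/E = 2.576 * 5.83 / 3.63 = 17066/4125 ≈ 4.137212
(z*sigma/E)^2 ≈ 17.116524
round up: n = 18

18


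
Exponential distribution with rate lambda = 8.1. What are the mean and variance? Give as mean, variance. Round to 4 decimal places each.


mean = 1/lam, var = 1/lam^2
mean = 1 / 8.1 = 10/81 ≈ 0.123457
lam^2 = 8.1^2 = 65.61
var = 1 / 65.61 = 100/6561 ≈ 0.015242

0.1235, 0.0152


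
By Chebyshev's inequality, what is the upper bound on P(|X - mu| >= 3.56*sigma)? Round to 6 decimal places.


P <= 1/k^2
k^2 = 3.56^2 = 12.6736
1/k^2 = 1 / 12.6736 = 625/7921 ≈ 0.07890418

0.078904


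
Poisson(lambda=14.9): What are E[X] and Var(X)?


E[X] = Var(X) = lambda = 14.9

14.9, 14.9


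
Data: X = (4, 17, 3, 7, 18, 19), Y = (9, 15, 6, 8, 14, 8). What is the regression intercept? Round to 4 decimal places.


a = ybar - b*xbar, where b = sum((xi-xbar)(yi-ybar)) / sum((xi-xbar)^2)
n = 6, xbar = 68/6 = 34/3 ≈ 11.333333, ybar = 60/6 = 10
Sxy = sum((xi-xbar)(yi-ybar)) = 89
Sxx = sum((xi-xbar)^2) = 832/3 ≈ 277.333333
b = Sxy / Sxx = 267/832 ≈ 0.320913
a = 10 - 0.320913 * 11.333333 = 2647/416 ≈ 6.362981

6.3630


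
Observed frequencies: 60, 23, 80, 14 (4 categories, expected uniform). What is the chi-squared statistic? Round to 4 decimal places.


chi2 = sum((O-E)^2/E), E = total/4
total = 177, E = 177/4 = 44.25
(60 - 44.25)^2 / 44.25 = 248.0625 / 44.25 = 1323/236 ≈ 5.605932
(23 - 44.25)^2 / 44.25 = 451.5625 / 44.25 = 7225/708 ≈ 10.204802
(80 - 44.25)^2 / 44.25 = 1278.0625 / 44.25 = 20449/708 ≈ 28.882768
(14 - 44.25)^2 / 44.25 = 915.0625 / 44.25 = 14641/708 ≈ 20.679379
chi2 = 3857/59 ≈ 65.372881

65.3729


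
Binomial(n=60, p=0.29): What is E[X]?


E[X] = n*p = 60 * 0.29 = 17.4

17.4


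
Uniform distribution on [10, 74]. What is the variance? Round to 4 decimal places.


Var = (b-a)^2 / 12
(b-a)^2 = (74 - 10)^2 = 4096
Var = 4096/12 ≈ 341.333333

341.3333


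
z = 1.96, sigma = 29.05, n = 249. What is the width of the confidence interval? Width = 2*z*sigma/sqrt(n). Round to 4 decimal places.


width = 2*z*sigma/sqrt(n)
2*z*sigma = 2 * 1.96 * 29.05 = 113.876
sqrt(249) ≈ 15.779734
width = 113.876 / 15.779734 ≈ 7.216598

7.2166


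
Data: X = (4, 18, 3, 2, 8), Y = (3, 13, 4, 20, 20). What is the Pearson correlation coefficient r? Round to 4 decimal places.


r = sum((xi-xbar)(yi-ybar)) / sqrt(sum((xi-xbar)^2) * sum((yi-ybar)^2))
n = 5, xbar = 35/5 = 7, ybar = 60/5 = 12
Sxy = sum((xi-xbar)(yi-ybar)) = 38
Sxx = sum((xi-xbar)^2) = 172
Syy = sum((yi-ybar)^2) = 274
sqrt(Sxx*Syy) ≈ 217.089843
r = Sxy / sqrt(Sxx*Syy) = 38 / 217.089843 ≈ 0.175043

0.1750


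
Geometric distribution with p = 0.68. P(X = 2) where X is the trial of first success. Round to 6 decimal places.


P = (1-p)^(k-1) * p
(1-p)^(k-1) = 0.32^1 = 0.32
P = 0.32 * 0.68 = 0.2176

0.217600


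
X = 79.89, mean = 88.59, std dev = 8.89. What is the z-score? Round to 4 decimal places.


z = (X - mu) / sigma
X - mu = 79.89 - 88.59 = -8.7
z = -8.7 / 8.89 = -870/889 ≈ -0.978628

-0.9786


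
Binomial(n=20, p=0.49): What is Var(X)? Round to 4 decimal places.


Var = n*p*(1-p) = 20 * 0.49 * 0.51 = 4.998

4.9980


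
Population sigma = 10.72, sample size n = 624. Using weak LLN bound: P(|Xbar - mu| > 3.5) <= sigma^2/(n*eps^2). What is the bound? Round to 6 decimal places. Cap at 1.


bound = min(1, sigma^2/(n*eps^2))
sigma^2 = 10.72^2 = 114.9184
n*eps^2 = 624 * 3.5^2 = 624 * 12.25 = 7644
sigma^2/(n*eps^2) = 114.9184 / 7644 ≈ 0.01503380

0.015034


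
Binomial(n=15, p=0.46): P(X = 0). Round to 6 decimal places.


P = C(n,k) * p^k * (1-p)^(n-k)
C(15,0) = 1
p^k = 0.46^0 = 1
(1-p)^(n-k) = 0.54^15 ≈ 0.00009680692
P = 1 * 1 * 0.00009680692 ≈ 0.000097

0.000097


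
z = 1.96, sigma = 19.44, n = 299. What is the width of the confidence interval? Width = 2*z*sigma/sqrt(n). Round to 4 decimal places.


width = 2*z*sigma/sqrt(n)
2*z*sigma = 2 * 1.96 * 19.44 = 76.2048
sqrt(299) ≈ 17.291616
width = 76.2048 / 17.291616 ≈ 4.407037

4.4070


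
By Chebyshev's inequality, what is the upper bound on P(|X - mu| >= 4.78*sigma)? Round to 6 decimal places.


P <= 1/k^2
k^2 = 4.78^2 = 22.8484
1/k^2 = 1 / 22.8484 ≈ 0.04376674

0.043767


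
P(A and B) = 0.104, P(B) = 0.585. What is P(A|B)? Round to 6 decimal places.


P(A|B) = P(A and B) / P(B) = 0.104 / 0.585 = 8/45 ≈ 0.17777778

0.177778


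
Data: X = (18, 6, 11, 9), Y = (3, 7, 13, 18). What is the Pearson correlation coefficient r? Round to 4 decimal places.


r = sum((xi-xbar)(yi-ybar)) / sqrt(sum((xi-xbar)^2) * sum((yi-ybar)^2))
n = 4, xbar = 44/4 = 11, ybar = 41/4 = 10.25
Sxy = sum((xi-xbar)(yi-ybar)) = -50
Sxx = sum((xi-xbar)^2) = 78
Syy = sum((yi-ybar)^2) = 130.75
sqrt(Sxx*Syy) ≈ 100.987623
r = Sxy / sqrt(Sxx*Syy) = -50 / 100.987623 ≈ -0.495110

-0.4951


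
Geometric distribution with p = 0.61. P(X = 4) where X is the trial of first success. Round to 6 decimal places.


P = (1-p)^(k-1) * p
(1-p)^(k-1) = 0.39^3 = 0.059319
P = 0.059319 * 0.61 = 0.03618459

0.036185


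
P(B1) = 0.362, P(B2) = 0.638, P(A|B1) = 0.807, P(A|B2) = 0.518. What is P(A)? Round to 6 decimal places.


P(A) = P(A|B1)*P(B1) + P(A|B2)*P(B2)
P(A|B1)*P(B1) = 0.807 * 0.362 = 0.292134
P(A|B2)*P(B2) = 0.518 * 0.638 = 0.330484
P(A) = 0.292134 + 0.330484 = 0.622618

0.622618


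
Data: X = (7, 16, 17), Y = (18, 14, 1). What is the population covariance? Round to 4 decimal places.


Cov = (1/n)*sum((xi-xbar)(yi-ybar))
n = 3, xbar = 40/3 ≈ 13.333333, ybar = 33/3 = 11
sum((xi-xbar)(yi-ybar)) = -73
Cov = -73 / 3 = -73/3 ≈ -24.333333

-24.3333


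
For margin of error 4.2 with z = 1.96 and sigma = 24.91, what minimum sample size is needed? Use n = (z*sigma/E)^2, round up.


z*sigma/E = 1.96 * 24.91 / 4.2 = 17437/1500 ≈ 11.624667
(z*sigma/E)^2 ≈ 135.132875
round up: n = 136

136


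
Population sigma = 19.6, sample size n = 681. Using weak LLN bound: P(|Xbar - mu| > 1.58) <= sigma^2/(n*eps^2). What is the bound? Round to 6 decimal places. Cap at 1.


bound = min(1, sigma^2/(n*eps^2))
sigma^2 = 19.6^2 = 384.16
n*eps^2 = 681 * 1.58^2 = 681 * 2.4964 = 1700.0484
sigma^2/(n*eps^2) = 384.16 / 1700.0484 ≈ 0.22597004

0.225970


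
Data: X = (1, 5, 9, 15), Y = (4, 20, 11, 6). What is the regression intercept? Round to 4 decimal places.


a = ybar - b*xbar, where b = sum((xi-xbar)(yi-ybar)) / sum((xi-xbar)^2)
n = 4, xbar = 30/4 = 7.5, ybar = 41/4 = 10.25
Sxy = sum((xi-xbar)(yi-ybar)) = -14.5
Sxx = sum((xi-xbar)^2) = 107
b = Sxy / Sxx = -29/214 ≈ -0.135514
a = 10.25 - (-0.135514) * 7.5 = 2411/214 ≈ 11.266355

11.2664


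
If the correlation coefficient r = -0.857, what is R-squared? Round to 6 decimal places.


R^2 = r^2 = (-0.857)^2 = 0.734449

0.734449


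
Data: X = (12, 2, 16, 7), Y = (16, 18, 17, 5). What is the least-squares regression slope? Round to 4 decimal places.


b = sum((xi-xbar)(yi-ybar)) / sum((xi-xbar)^2)
n = 4, xbar = 37/4 = 9.25, ybar = 56/4 = 14
Sxy = sum((xi-xbar)(yi-ybar)) = 17
Sxx = sum((xi-xbar)^2) = 110.75
b = Sxy / Sxx = 68/443 ≈ 0.153499

0.1535


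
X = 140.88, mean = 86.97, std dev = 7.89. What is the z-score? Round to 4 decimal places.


z = (X - mu) / sigma
X - mu = 140.88 - 86.97 = 53.91
z = 53.91 / 7.89 = 1797/263 ≈ 6.832700

6.8327


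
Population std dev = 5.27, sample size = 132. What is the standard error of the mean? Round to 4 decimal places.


SE = sigma / sqrt(n)
sqrt(132) ≈ 11.489125
SE = 5.27 / 11.489125 ≈ 0.458695

0.4587


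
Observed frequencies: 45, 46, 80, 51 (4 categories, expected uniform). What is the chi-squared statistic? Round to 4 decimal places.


chi2 = sum((O-E)^2/E), E = total/4
total = 222, E = 222/4 = 55.5
(45 - 55.5)^2 / 55.5 = 110.25 / 55.5 = 147/74 ≈ 1.986486
(46 - 55.5)^2 / 55.5 = 90.25 / 55.5 = 361/222 ≈ 1.626126
(80 - 55.5)^2 / 55.5 = 600.25 / 55.5 = 2401/222 ≈ 10.815315
(51 - 55.5)^2 / 55.5 = 20.25 / 55.5 = 27/74 ≈ 0.364865
chi2 = 1642/111 ≈ 14.792793

14.7928


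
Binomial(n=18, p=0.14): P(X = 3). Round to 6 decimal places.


P = C(n,k) * p^k * (1-p)^(n-k)
C(18,3) = 816
p^k = 0.14^3 = 0.002744
(1-p)^(n-k) = 0.86^15 ≈ 0.1041062
P = 816 * 0.002744 * 0.1041062 ≈ 0.233105

0.233105


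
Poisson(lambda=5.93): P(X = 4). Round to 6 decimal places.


P = e^(-lam) * lam^k / k!
e^(-5.93) ≈ 0.002658482
lam^k = 5.93^4 ≈ 1236.570192
k! = 4! = 24
P = 0.002658482 * 1236.570192 / 24 ≈ 0.136975

0.136975


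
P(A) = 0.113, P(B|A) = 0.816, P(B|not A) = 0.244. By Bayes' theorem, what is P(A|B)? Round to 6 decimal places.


P(A|B) = P(B|A)*P(A) / P(B), P(B) = P(B|A)*P(A) + P(B|not A)*P(not A)
P(B|A)*P(A) = 0.816 * 0.113 = 0.092208
P(B|not A)*P(not A) = 0.244 * 0.887 = 0.216428
P(B) = 0.092208 + 0.216428 = 0.308636
P(A|B) = 0.092208 / 0.308636 ≈ 0.29875970

0.298760
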